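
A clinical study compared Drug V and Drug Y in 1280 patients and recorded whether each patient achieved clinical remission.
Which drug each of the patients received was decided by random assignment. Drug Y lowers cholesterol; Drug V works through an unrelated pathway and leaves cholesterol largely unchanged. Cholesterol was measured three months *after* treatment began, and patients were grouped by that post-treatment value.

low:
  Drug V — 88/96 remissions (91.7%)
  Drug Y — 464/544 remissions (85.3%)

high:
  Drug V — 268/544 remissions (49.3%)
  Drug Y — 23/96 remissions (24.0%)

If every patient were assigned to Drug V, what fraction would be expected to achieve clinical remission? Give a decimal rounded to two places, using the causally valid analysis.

Within every cholesterol level Drug V has the higher rate, yet pooled Drug Y does — Simpson's reversal.
Cholesterol is downstream of the drug. One should not condition on a consequence of treatment, so the overall rates are the right comparison.
So P(outcome | do(Drug V)) is just the pooled rate for Drug V: 356/640 = 0.556.

0.56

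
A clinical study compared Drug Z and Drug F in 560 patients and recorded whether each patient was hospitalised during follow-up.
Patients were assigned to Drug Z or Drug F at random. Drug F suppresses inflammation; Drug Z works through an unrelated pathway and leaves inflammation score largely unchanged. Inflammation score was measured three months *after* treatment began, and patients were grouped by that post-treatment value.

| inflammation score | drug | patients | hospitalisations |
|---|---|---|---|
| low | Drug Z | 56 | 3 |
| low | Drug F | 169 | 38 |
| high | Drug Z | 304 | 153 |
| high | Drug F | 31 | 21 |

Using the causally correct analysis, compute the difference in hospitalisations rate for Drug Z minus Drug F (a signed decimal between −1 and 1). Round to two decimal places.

+0.14

The inflammation score-specific comparison favours Drug Z throughout, but the pooled figures favour Drug F. The question is whether to condition on inflammation score.
Because the drug influences inflammation score, inflammation score is a post-treatment mediator, not a confounder. Stratifying on it would bias the estimate; the causal effect is the crude pooled difference.
The causal difference is the pooled difference: 0.433 − 0.295 = +0.138.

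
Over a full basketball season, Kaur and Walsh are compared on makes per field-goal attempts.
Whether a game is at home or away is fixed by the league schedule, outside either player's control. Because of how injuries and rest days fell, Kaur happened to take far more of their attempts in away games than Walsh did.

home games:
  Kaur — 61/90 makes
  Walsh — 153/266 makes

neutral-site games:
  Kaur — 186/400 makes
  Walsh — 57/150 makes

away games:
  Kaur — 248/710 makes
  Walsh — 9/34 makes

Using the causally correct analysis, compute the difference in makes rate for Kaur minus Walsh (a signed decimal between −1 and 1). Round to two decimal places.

Game venue differs across players for reasons unrelated to any effect of the player itself, and it separately predicts the outcome — a classic confounder. We must compare within game venue levels.
Adjusting over the population distribution of game venue: 0.216·(0.678−0.575) + 0.333·(0.465−0.380) + 0.451·(0.349−0.265) = +0.089.

+0.09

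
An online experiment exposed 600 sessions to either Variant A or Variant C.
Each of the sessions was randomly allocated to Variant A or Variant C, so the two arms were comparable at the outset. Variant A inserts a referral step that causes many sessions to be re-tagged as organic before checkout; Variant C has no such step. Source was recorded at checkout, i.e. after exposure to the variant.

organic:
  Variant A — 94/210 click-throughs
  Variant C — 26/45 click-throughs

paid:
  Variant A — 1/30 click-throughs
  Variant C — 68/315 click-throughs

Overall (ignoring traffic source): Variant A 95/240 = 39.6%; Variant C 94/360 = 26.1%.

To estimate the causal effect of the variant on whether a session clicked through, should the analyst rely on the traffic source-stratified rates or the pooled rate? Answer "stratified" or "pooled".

pooled

Variant C is higher inside every traffic source stratum but Variant A is higher in aggregate. Whether to stratify depends on how traffic source relates to the variant.
Stratifying would compare variants among sessions the variants themselves sorted into traffic source groups — a form of selection on an intermediate. The unconditioned pooled rates give the total causal effect.
Pooled: Variant A 39.6% vs Variant C 26.1%; Variant A is higher overall.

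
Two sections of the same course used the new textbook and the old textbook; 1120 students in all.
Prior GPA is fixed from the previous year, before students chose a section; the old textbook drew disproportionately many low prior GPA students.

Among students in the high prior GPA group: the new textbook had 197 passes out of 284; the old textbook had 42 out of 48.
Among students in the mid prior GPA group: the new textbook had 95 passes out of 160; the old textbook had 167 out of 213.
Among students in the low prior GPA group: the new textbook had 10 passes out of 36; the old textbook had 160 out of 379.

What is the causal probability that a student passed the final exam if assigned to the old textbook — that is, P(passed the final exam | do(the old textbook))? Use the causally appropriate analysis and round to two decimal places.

0.68

The prior GPA band-specific comparison favours the old textbook throughout, but the pooled figures favour the new textbook. The question is whether to condition on prior GPA band.
Since prior GPA band is a pre-existing factor (not a product of the teaching method) and it affects the outcome on its own, it is a confounder. The stratified rates, not the pooled rate, identify the causal effect.
Standardising the old textbook to the population prior GPA band mix: 0.296·42/48 + 0.333·167/213 + 0.371·160/379 = 0.677.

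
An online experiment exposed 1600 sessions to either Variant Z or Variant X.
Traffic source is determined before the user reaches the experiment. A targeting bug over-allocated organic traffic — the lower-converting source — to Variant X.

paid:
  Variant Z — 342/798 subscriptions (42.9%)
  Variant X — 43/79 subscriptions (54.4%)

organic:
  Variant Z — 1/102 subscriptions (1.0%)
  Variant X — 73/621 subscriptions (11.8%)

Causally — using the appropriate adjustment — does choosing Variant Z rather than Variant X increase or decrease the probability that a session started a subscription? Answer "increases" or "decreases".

The stratified and pooled comparisons disagree (Variant X wins within each traffic source; Variant Z wins overall), so the answer turns on the causal role of traffic source.
Traffic source differs across variants for reasons unrelated to any effect of the variant itself, and it separately predicts the outcome — a classic confounder. We must compare within traffic source levels.
Within each level — paid: 42.9% vs 54.4%; organic: 1.0% vs 11.8% — Variant X is higher every time.

decreases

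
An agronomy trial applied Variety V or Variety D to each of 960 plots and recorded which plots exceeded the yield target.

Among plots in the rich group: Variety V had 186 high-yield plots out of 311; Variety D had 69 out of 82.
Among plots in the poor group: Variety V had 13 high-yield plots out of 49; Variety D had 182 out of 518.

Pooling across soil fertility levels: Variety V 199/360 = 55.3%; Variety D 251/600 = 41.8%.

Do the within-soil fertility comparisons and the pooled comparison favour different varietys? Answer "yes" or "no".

yes

Within each soil fertility level (rich 59.8% vs 84.1%; poor 26.5% vs 35.1%), Variety D has the higher rate every time. Pooled: 55.3% vs 41.8% — Variety V has the higher rate overall. The two comparisons disagree.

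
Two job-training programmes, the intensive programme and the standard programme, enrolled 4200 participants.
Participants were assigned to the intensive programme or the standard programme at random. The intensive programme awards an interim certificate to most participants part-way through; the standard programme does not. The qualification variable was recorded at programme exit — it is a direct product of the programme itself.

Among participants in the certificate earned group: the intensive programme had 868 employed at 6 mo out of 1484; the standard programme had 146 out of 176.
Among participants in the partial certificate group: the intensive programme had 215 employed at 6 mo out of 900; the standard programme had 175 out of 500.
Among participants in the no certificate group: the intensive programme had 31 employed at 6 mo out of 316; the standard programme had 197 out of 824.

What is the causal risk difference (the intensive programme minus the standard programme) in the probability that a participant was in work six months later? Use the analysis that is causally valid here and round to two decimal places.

Qualification attained during the programme is recorded after the programme and is itself shifted by it — it sits on the causal path from programme to outcome. Conditioning on a mediator would strip out part of the effect we want; the pooled comparison gives the total causal effect.
The causal difference is the pooled difference: 0.413 − 0.345 = +0.067.

+0.07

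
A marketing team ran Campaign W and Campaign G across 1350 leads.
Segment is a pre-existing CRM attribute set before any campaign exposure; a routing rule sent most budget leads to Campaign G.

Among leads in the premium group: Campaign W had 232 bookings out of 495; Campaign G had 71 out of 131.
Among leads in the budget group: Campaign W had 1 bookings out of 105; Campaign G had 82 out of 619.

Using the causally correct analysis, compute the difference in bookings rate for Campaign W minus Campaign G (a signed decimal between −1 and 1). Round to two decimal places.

Since customer segment is a pre-existing factor (not a product of the campaign) and it affects the outcome on its own, it is a confounder. The stratified rates, not the pooled rate, identify the causal effect.
Adjusting over the population distribution of customer segment: 0.464·(0.469−0.542) + 0.536·(0.010−0.132) = -0.100.

-0.10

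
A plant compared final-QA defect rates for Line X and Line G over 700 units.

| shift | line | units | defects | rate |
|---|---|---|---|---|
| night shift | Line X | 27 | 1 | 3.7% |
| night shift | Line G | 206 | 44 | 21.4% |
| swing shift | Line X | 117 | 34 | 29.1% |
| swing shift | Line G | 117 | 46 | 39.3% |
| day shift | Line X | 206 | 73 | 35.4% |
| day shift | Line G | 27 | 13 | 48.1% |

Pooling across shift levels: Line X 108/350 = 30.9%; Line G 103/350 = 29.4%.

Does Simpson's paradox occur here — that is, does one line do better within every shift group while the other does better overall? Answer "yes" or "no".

Within each shift level (night shift 3.7% vs 21.4%; swing shift 29.1% vs 39.3%; day shift 35.4% vs 48.1%), Line X has the lower rate every time. Pooled: 30.9% vs 29.4% — Line G has the lower rate overall. The two comparisons disagree.

yes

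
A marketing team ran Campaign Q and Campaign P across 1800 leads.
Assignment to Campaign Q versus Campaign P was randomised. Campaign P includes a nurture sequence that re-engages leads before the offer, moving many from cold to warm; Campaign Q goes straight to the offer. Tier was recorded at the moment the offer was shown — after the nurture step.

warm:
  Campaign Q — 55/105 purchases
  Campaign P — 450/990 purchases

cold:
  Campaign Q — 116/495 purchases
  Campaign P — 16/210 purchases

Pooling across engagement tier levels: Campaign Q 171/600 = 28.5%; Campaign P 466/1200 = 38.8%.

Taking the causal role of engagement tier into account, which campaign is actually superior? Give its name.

Within every engagement tier level Campaign Q has the higher rate, yet pooled Campaign P does — Simpson's reversal.
Engagement tier lies on the pathway campaign → engagement tier → outcome, so adjusting for it blocks the indirect effect. For the total causal effect of campaign, use the unadjusted pooled rates.
Pooled: Campaign Q 28.5% vs Campaign P 38.8%; Campaign P is higher overall.

Campaign P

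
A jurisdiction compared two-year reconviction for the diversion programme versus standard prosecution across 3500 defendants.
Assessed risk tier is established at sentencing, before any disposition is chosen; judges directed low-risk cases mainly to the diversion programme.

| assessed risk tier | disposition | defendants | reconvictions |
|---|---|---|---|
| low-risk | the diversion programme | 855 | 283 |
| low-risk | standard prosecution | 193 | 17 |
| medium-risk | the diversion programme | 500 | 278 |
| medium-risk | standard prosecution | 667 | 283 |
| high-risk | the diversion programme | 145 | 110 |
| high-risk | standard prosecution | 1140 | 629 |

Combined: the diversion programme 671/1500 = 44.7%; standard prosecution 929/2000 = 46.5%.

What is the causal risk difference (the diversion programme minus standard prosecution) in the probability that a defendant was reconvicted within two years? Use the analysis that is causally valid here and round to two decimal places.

Here assessed risk tier is a common cause — it drives both which disposition a case falls under and the outcome. The crude comparison mixes populations; the stratum-specific rates are the causally relevant ones.
Adjusting over the population distribution of assessed risk tier: 0.299·(0.331−0.088) + 0.333·(0.556−0.424) + 0.367·(0.759−0.552) = +0.193.

+0.19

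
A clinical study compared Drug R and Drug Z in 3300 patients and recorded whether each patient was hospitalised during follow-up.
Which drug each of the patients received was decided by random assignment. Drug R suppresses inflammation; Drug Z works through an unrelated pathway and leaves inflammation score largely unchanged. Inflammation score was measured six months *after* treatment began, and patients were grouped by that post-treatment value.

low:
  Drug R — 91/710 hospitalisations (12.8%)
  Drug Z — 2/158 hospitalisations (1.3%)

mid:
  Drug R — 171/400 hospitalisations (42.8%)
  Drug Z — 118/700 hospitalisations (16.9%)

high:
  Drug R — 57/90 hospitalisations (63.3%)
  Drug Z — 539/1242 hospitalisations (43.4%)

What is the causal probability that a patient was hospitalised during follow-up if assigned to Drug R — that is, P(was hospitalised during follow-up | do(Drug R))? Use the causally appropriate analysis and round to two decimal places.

0.27

Inflammation score is recorded after the drug and is itself shifted by it — it sits on the causal path from drug to outcome. Conditioning on a mediator would strip out part of the effect we want; the pooled comparison gives the total causal effect.
So P(outcome | do(Drug R)) is just the pooled rate for Drug R: 319/1200 = 0.266.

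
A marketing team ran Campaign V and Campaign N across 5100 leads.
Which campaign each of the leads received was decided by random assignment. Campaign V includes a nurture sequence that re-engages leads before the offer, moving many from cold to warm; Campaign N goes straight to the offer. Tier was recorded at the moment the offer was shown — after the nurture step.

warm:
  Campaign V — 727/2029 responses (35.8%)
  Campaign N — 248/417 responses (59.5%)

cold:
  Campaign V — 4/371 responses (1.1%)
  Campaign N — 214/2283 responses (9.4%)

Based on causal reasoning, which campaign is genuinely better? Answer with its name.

The distribution of engagement tier is itself part of what the campaign does — it is an intermediate outcome. Holding it fixed would remove that part of the effect; the total effect is the pooled difference.
Pooled: Campaign V 30.5% vs Campaign N 17.1%; Campaign V is higher overall.

Campaign V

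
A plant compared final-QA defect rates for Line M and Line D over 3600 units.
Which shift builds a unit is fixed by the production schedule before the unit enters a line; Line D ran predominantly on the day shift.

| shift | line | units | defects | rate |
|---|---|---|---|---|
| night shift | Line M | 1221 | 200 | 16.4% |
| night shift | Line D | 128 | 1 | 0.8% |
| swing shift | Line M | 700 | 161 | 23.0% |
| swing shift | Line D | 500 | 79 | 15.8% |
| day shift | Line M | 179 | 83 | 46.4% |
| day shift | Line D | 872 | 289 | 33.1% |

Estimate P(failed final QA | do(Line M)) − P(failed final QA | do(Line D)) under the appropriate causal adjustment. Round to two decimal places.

The stratified and pooled comparisons disagree (Line D wins within each shift; Line M wins overall), so the answer turns on the causal role of shift.
Shift differs across lines for reasons unrelated to any effect of the line itself, and it separately predicts the outcome — a classic confounder. We must compare within shift levels.
Adjusting over the population distribution of shift: 0.375·(0.164−0.008) + 0.333·(0.230−0.158) + 0.292·(0.464−0.331) = +0.121.

+0.12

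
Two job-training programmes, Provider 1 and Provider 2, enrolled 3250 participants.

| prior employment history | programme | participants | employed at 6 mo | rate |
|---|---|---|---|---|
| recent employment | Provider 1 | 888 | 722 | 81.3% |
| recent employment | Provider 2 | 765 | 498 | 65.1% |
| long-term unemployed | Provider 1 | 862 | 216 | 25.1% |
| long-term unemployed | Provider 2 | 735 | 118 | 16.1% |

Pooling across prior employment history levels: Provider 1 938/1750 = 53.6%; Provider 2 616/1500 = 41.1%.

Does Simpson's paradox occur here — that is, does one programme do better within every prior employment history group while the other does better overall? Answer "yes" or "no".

Within each prior employment history level (recent employment 81.3% vs 65.1%; long-term unemployed 25.1% vs 16.1%), Provider 1 has the higher rate every time. Pooled: 53.6% vs 41.1% — Provider 1 has the higher rate overall. They agree.

no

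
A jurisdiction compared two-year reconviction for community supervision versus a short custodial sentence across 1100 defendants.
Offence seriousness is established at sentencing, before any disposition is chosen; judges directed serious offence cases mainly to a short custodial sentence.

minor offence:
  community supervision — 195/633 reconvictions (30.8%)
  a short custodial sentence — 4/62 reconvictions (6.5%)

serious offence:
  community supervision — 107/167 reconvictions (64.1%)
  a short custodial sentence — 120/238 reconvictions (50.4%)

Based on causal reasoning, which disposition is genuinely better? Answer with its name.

a short custodial sentence

The stratified and pooled comparisons disagree (a short custodial sentence wins within each offence seriousness; community supervision wins overall), so the answer turns on the causal role of offence seriousness.
Since offence seriousness is a pre-existing factor (not a product of the disposition) and it affects the outcome on its own, it is a confounder. The stratified rates, not the pooled rate, identify the causal effect.
Within each level — minor offence: 30.8% vs 6.5%; serious offence: 64.1% vs 50.4% — a short custodial sentence is lower every time.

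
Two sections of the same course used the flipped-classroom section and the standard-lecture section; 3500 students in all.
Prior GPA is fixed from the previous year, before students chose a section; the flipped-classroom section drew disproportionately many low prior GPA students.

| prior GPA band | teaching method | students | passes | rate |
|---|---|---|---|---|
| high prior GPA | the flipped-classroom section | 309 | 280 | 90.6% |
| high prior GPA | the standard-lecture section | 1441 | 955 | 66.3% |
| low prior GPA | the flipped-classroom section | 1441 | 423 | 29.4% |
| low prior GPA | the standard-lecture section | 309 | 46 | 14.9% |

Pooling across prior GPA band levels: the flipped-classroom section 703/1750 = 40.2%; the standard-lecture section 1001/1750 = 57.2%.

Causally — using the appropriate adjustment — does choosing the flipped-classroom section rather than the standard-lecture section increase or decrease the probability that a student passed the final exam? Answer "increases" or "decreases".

increases

the flipped-classroom section is higher inside every prior GPA band stratum but the standard-lecture section is higher in aggregate. Whether to stratify depends on how prior GPA band relates to the teaching method.
The imbalance in prior GPA band arose from how students were allocated, not from anything the teaching method did; and prior GPA band independently affects the outcome. The pooled gap is confounded — condition on prior GPA band.
Within each level — high prior GPA: 90.6% vs 66.3%; low prior GPA: 29.4% vs 14.9% — the flipped-classroom section is higher every time.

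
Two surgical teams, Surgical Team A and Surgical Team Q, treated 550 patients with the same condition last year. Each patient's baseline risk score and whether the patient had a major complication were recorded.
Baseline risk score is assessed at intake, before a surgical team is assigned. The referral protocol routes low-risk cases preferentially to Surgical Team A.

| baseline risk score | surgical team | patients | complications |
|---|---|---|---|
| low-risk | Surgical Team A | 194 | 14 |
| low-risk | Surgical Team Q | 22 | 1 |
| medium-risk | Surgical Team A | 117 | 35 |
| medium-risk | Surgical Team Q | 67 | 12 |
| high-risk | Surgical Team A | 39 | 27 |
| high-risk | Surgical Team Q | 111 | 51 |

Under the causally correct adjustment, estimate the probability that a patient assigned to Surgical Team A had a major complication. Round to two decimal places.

Nothing the surgical team does changes baseline risk score; the imbalance is an allocation artefact. With baseline risk score also predicting the outcome, the pooled figure is confounded, and the within-stratum comparison is the causal one.
Standardising Surgical Team A to the population baseline risk score mix: 0.393·14/194 + 0.335·35/117 + 0.273·27/39 = 0.317.

0.32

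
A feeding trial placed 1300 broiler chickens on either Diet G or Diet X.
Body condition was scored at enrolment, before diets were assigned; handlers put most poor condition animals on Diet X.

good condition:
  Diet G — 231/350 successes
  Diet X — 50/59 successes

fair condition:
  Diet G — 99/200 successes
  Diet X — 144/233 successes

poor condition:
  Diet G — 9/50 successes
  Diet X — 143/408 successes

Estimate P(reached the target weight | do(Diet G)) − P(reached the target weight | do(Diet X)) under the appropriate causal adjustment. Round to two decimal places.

-0.16

Within every starting body condition level Diet X has the higher rate, yet pooled Diet G does — Simpson's reversal.
Here starting body condition is a common cause — it drives both which diet a case falls under and the outcome. The crude comparison mixes populations; the stratum-specific rates are the causally relevant ones.
Adjusting over the population distribution of starting body condition: 0.315·(0.660−0.847) + 0.333·(0.495−0.618) + 0.352·(0.180−0.350) = -0.160.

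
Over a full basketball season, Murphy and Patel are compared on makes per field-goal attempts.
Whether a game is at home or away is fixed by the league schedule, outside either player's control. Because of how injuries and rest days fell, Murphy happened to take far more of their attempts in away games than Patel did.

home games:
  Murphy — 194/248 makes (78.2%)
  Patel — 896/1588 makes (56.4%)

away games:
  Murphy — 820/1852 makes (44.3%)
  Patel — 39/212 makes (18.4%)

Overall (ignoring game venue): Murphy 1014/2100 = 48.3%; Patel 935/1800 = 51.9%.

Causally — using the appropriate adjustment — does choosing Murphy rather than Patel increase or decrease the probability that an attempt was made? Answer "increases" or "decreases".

Here game venue is a common cause — it drives both which player a case falls under and the outcome. The crude comparison mixes populations; the stratum-specific rates are the causally relevant ones.
Within each level — home games: 78.2% vs 56.4%; away games: 44.3% vs 18.4% — Murphy is higher every time.

increases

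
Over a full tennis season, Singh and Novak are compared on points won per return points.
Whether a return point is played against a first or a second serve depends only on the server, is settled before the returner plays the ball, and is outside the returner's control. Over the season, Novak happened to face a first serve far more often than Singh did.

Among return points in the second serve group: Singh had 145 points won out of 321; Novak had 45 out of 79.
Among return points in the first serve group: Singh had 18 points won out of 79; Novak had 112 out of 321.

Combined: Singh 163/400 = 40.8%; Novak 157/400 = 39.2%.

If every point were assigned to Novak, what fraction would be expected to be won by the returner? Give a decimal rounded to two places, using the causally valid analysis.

Serve type satisfies the back-door criterion: it is not a descendant of the player, and it blocks the spurious path from player to outcome. Adjusting for it (i.e., using the within-serve type rates) gives the causal effect.
Standardising Novak to the population serve type mix: 0.500·45/79 + 0.500·112/321 = 0.459.

0.46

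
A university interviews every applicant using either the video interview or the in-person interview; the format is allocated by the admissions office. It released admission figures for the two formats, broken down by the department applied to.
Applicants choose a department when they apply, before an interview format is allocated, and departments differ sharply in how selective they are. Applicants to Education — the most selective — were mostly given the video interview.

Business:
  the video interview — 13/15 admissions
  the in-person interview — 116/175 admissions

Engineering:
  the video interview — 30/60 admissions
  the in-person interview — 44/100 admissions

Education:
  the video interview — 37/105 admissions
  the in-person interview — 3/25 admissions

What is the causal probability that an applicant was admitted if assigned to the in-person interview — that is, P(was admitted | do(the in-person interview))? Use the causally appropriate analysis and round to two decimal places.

Here department is a common cause — it drives both which interview format a case falls under and the outcome. The crude comparison mixes populations; the stratum-specific rates are the causally relevant ones.
Standardising the in-person interview to the population department mix: 0.396·116/175 + 0.333·44/100 + 0.271·3/25 = 0.442.

0.44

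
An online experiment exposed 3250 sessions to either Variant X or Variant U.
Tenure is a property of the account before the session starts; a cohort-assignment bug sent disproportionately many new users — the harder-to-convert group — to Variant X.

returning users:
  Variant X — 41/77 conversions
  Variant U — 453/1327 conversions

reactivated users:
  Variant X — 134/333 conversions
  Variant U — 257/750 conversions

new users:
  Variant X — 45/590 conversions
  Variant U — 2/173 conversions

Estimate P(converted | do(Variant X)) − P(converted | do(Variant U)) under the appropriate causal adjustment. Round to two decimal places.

+0.12

Variant X is higher inside every user tenure stratum but Variant U is higher in aggregate. Whether to stratify depends on how user tenure relates to the variant.
Nothing the variant does changes user tenure; the imbalance is an allocation artefact. With user tenure also predicting the outcome, the pooled figure is confounded, and the within-stratum comparison is the causal one.
Adjusting over the population distribution of user tenure: 0.432·(0.532−0.341) + 0.333·(0.402−0.343) + 0.235·(0.076−0.012) = +0.118.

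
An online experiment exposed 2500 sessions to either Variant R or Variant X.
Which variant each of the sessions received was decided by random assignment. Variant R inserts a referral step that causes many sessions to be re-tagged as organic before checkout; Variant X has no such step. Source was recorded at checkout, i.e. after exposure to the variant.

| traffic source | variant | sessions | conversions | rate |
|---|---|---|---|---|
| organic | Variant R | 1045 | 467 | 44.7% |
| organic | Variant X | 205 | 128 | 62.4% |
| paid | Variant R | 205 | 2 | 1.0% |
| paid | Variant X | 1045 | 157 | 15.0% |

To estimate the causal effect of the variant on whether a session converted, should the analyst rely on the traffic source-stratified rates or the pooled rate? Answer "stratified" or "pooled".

pooled

Variant X is higher inside every traffic source stratum but Variant R is higher in aggregate. Whether to stratify depends on how traffic source relates to the variant.
Traffic source is downstream of the variant. One should not condition on a consequence of treatment, so the overall rates are the right comparison.
Pooled: Variant R 37.5% vs Variant X 22.8%; Variant R is higher overall.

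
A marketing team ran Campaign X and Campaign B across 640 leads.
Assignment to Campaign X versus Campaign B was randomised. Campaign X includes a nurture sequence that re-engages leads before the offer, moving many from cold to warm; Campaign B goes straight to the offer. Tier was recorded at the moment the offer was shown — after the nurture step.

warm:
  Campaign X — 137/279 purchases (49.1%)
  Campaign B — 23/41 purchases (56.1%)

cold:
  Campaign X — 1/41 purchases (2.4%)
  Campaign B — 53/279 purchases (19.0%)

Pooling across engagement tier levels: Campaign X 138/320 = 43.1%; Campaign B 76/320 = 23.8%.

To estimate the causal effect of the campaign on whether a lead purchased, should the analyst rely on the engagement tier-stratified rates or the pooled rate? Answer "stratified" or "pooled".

The engagement tier-specific comparison favours Campaign B throughout, but the pooled figures favour Campaign X. The question is whether to condition on engagement tier.
Engagement tier lies on the pathway campaign → engagement tier → outcome, so adjusting for it blocks the indirect effect. For the total causal effect of campaign, use the unadjusted pooled rates.
Pooled: Campaign X 43.1% vs Campaign B 23.8%; Campaign X is higher overall.

pooled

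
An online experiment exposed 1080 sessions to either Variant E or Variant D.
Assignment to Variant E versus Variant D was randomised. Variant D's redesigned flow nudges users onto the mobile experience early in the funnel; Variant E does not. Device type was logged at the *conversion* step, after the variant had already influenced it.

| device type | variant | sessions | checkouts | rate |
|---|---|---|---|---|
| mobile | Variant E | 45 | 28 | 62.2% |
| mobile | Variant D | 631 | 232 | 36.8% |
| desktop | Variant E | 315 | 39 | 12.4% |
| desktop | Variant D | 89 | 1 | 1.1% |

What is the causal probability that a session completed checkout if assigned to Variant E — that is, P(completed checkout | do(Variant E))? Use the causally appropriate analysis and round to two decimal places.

0.19

Device type is downstream of the variant. One should not condition on a consequence of treatment, so the overall rates are the right comparison.
So P(outcome | do(Variant E)) is just the pooled rate for Variant E: 67/360 = 0.186.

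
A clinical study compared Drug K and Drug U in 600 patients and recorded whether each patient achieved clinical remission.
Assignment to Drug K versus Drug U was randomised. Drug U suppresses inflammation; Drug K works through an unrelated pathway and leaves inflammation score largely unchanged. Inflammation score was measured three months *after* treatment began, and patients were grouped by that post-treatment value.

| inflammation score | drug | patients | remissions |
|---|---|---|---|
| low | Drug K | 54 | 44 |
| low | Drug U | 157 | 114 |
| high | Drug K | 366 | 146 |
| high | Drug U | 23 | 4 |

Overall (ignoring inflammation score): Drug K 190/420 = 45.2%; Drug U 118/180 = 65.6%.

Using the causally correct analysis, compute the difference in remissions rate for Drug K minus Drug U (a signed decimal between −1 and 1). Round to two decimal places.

-0.20

Inflammation score is downstream of the drug. One should not condition on a consequence of treatment, so the overall rates are the right comparison.
The causal difference is the pooled difference: 0.452 − 0.656 = -0.203.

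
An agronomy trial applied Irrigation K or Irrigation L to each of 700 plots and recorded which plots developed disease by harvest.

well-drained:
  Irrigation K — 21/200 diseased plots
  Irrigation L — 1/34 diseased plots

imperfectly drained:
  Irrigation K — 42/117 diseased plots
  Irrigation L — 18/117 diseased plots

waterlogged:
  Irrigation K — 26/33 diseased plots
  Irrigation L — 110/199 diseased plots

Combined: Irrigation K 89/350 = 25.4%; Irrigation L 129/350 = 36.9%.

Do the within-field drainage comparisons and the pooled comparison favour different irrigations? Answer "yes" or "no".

Within each field drainage level (well-drained 10.5% vs 2.9%; imperfectly drained 35.9% vs 15.4%; waterlogged 78.8% vs 55.3%), Irrigation L has the lower rate every time. Pooled: 25.4% vs 36.9% — Irrigation K has the lower rate overall. The two comparisons disagree.

yes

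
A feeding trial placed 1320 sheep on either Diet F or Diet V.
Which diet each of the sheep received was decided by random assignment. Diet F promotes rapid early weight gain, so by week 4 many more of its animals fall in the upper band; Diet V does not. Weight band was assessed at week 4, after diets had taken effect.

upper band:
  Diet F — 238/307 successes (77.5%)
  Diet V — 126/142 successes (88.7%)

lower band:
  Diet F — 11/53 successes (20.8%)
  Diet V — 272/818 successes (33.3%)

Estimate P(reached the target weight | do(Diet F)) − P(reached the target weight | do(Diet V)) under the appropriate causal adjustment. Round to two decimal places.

Within every week-4 weight band level Diet V has the higher rate, yet pooled Diet F does — Simpson's reversal.
Stratifying would compare diets among sheep the diets themselves sorted into week-4 weight band groups — a form of selection on an intermediate. The unconditioned pooled rates give the total causal effect.
The causal difference is the pooled difference: 0.692 − 0.415 = +0.277.

+0.28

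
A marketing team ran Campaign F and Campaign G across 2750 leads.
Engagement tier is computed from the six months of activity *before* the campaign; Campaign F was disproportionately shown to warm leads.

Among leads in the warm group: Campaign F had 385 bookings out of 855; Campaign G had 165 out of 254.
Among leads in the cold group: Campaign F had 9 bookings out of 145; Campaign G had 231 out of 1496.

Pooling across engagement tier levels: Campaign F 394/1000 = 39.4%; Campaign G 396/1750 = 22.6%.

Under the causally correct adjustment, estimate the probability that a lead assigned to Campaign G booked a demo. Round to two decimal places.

0.35

The imbalance in engagement tier arose from how leads were allocated, not from anything the campaign did; and engagement tier independently affects the outcome. The pooled gap is confounded — condition on engagement tier.
Standardising Campaign G to the population engagement tier mix: 0.403·165/254 + 0.597·231/1496 = 0.354.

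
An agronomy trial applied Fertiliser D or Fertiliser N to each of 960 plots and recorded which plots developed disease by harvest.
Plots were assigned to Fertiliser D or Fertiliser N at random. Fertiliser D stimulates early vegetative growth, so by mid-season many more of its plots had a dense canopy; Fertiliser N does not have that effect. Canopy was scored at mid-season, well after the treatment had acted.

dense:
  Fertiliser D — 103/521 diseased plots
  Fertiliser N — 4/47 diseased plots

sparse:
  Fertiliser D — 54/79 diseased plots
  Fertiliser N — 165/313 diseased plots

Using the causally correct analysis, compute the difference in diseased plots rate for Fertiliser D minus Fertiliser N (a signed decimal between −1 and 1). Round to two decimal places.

Fertiliser N is lower inside every mid-season canopy stratum but Fertiliser D is lower in aggregate. Whether to stratify depends on how mid-season canopy relates to the fertiliser.
Stratifying would compare fertilisers among plots the fertilisers themselves sorted into mid-season canopy groups — a form of selection on an intermediate. The unconditioned pooled rates give the total causal effect.
The causal difference is the pooled difference: 0.262 − 0.469 = -0.208.

-0.21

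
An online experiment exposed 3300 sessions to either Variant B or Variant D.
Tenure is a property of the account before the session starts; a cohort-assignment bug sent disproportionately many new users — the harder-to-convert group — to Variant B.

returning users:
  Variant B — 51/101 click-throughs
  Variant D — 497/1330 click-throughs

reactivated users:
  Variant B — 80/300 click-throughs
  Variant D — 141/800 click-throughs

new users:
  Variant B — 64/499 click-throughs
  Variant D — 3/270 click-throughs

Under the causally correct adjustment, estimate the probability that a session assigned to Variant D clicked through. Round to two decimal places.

Within every user tenure level Variant B has the higher rate, yet pooled Variant D does — Simpson's reversal.
User tenure differs across variants for reasons unrelated to any effect of the variant itself, and it separately predicts the outcome — a classic confounder. We must compare within user tenure levels.
Standardising Variant D to the population user tenure mix: 0.434·497/1330 + 0.333·141/800 + 0.233·3/270 = 0.223.

0.22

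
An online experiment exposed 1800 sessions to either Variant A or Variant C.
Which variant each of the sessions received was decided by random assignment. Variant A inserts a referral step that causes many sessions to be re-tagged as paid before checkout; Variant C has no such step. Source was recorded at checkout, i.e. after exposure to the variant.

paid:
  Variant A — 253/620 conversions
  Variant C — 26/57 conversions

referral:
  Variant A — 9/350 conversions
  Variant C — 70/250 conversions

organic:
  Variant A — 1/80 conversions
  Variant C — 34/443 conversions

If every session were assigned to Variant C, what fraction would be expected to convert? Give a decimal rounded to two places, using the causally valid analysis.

0.17

Within every traffic source level Variant C has the higher rate, yet pooled Variant A does — Simpson's reversal.
Stratifying would compare variants among sessions the variants themselves sorted into traffic source groups — a form of selection on an intermediate. The unconditioned pooled rates give the total causal effect.
So P(outcome | do(Variant C)) is just the pooled rate for Variant C: 130/750 = 0.173.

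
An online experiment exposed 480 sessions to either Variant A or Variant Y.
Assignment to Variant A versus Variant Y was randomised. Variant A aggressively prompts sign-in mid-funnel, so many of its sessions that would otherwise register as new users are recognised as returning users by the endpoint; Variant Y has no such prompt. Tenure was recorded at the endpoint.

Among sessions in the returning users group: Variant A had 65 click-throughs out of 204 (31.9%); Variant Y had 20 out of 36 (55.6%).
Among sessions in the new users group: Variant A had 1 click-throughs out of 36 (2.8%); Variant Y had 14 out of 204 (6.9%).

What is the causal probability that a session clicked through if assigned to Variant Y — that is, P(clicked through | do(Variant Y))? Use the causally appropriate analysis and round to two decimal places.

0.14

User tenure is recorded after the variant and is itself shifted by it — it sits on the causal path from variant to outcome. Conditioning on a mediator would strip out part of the effect we want; the pooled comparison gives the total causal effect.
So P(outcome | do(Variant Y)) is just the pooled rate for Variant Y: 34/240 = 0.142.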